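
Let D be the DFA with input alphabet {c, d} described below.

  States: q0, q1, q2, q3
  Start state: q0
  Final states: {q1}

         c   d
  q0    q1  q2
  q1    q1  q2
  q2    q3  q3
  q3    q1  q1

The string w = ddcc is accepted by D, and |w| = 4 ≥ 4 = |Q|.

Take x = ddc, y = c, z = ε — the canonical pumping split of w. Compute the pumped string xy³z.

xy^3z = ddc·c·c·c·ε = ddcccc.
Reading y = c takes D from q1 back to q1, so after x·y·y·y the machine is still in q1, and z then leads to the accepting state q1. Hence ddcccc ∈ L(D).

ddcccc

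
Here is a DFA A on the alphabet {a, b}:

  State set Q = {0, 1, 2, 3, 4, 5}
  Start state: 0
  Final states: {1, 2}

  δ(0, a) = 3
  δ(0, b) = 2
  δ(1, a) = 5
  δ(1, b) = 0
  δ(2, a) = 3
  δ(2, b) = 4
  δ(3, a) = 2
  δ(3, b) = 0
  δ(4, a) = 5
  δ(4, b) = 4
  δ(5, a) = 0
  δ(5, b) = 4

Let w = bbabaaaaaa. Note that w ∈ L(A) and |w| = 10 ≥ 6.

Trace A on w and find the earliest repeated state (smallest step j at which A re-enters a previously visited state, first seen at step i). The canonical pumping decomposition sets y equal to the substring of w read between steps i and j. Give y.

Run of A on w = b b a b a a a a a a:
  step 0: 0  (start)
  step 1: 2  (read b: 0→2)
  step 2: 4  (read b: 2→4)
  step 3: 5  (read a: 4→5)
  step 4: 4  (read b: 5→4)   ← first repeat (4 seen earlier)
  step 5: 5  (read a: 4→5)
  step 6: 0  (read a: 5→0)
  step 7: 3  (read a: 0→3)
  step 8: 2  (read a: 3→2)
  step 9: 3  (read a: 2→3)
  step 10: 2  (read a: 3→2)

So i = 2, j = 4, giving x = w[0:2] = bb, y = w[2:4] = ab, z = w[4:10] = aaaaaa.
Check: |xy| = 4 ≤ 6 and |y| = 2 ≥ 1. Reading y takes A from 4 back to 4, so every xyⁱz is accepted.

ab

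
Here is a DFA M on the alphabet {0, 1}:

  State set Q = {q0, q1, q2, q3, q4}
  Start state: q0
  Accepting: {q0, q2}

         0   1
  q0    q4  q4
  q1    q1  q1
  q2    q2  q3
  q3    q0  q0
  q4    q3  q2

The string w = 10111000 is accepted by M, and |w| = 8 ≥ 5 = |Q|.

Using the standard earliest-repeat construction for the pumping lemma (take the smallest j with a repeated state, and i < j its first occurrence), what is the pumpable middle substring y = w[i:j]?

101

State sequence: q0 -1-> q4 -0-> q3 -1-> q0 -1-> q4 -1-> q2 -0-> q2 -0-> q2 -0-> q2
First repeat at step 3: q0 was already visited.

So i = 0, j = 3, giving x = w[0:0] = ε, y = w[0:3] = 101, z = w[3:8] = 11000.
Check: |xy| = 3 ≤ 5 and |y| = 3 ≥ 1. Reading y takes M from q0 back to q0, so every xyⁱz is accepted.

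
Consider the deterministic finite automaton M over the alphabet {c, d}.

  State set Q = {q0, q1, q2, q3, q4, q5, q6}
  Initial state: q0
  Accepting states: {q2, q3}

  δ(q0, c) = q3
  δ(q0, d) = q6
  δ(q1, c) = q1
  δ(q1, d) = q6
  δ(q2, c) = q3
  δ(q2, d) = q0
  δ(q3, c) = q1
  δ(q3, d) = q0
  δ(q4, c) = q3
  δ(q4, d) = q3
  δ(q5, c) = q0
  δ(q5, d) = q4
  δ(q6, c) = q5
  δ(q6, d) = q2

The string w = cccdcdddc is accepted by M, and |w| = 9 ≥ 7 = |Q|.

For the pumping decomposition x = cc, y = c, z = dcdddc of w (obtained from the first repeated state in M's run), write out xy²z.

xy^2z = cc·c·c·dcdddc = ccccdcdddc.
Reading y = c takes M from q1 back to q1, so after x·y·y the machine is still in q1, and z then leads to the accepting state q3. Hence ccccdcdddc ∈ L(M).

ccccdcdddc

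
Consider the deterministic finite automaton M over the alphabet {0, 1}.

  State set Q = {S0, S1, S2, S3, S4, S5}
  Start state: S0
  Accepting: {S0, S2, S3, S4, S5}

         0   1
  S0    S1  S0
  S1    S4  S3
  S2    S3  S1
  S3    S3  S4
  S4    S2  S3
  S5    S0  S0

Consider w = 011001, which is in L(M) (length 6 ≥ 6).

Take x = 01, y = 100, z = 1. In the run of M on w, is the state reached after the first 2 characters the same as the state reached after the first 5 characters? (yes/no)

yes

Run of M on the first 5 characters of w = 0 1 1 0 0:
  step 0: S0  (start)
  step 1: S1  (read 0: S0→S1)
  step 2: S3  (read 1: S1→S3)
  step 3: S4  (read 1: S3→S4)
  step 4: S2  (read 0: S4→S2)
  step 5: S3  (read 0: S2→S3)

After x (step 2): S3. After xy (step 5): S3.
They match, so y = 100 drives M around a cycle from S3 back to itself; pumping y any number of times keeps M in S3 before reading z, and xyⁱz ∈ L(M) for every i ≥ 0.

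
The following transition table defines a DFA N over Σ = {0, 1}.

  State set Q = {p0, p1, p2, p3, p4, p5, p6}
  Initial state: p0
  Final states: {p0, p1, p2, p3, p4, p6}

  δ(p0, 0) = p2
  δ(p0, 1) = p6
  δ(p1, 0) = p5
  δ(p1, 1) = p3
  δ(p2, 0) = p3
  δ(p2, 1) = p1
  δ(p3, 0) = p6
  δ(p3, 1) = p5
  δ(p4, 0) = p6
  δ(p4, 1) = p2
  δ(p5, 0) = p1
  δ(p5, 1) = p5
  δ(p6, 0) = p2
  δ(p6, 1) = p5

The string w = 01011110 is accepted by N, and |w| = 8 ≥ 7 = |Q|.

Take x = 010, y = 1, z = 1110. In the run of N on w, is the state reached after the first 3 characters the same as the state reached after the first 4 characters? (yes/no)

yes

Run of N on the first 4 characters of w = 0 1 0 1:
  step 0: p0  (start)
  step 1: p2  (read 0: p0→p2)
  step 2: p1  (read 1: p2→p1)
  step 3: p5  (read 0: p1→p5)
  step 4: p5  (read 1: p5→p5)

After x (step 3): p5. After xy (step 4): p5.
They match, so y = 1 drives N around a cycle from p5 back to itself; pumping y any number of times keeps N in p5 before reading z, and xyⁱz ∈ L(N) for every i ≥ 0.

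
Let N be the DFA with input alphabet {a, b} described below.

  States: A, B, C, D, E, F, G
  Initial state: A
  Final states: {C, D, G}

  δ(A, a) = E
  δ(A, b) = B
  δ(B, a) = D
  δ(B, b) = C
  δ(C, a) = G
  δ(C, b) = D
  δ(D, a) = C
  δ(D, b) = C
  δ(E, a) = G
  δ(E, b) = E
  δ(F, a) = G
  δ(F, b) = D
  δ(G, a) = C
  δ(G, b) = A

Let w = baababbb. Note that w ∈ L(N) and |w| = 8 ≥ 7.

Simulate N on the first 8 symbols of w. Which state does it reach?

D

Run of N on the first 8 characters of w = b a a b a b b b:
  step 0: A  (start)
  step 1: B  (read b: A→B)
  step 2: D  (read a: B→D)
  step 3: C  (read a: D→C)
  step 4: D  (read b: C→D)
  step 5: C  (read a: D→C)
  step 6: D  (read b: C→D)
  step 7: C  (read b: D→C)
  step 8: D  (read b: C→D)

After reading 8 characters, N is in state D.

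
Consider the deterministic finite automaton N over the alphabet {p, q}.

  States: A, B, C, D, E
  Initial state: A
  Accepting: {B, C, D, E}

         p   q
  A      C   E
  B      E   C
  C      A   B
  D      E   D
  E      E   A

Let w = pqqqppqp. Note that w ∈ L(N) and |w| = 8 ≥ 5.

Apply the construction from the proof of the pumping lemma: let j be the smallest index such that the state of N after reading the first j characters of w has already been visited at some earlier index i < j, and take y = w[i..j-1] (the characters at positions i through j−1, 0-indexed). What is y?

Run of N on w = p q q q p p q p:
  step 0: A  (start)
  step 1: C  (read p: A→C)
  step 2: B  (read q: C→B)
  step 3: C  (read q: B→C)   ← first repeat (C seen earlier)
  step 4: B  (read q: C→B)
  step 5: E  (read p: B→E)
  step 6: E  (read p: E→E)
  step 7: A  (read q: E→A)
  step 8: C  (read p: A→C)

So i = 1, j = 3, giving x = w[0:1] = p, y = w[1:3] = qq, z = w[3:8] = qppqp.
Check: |xy| = 3 ≤ 5 and |y| = 2 ≥ 1. Reading y takes N from C back to C, so every xyⁱz is accepted.
The DFA has 5 states, so the proof of the pumping lemma guarantees a repeated state among the first 5+1 visited; the segment between the two visits is the pumpable y.

qq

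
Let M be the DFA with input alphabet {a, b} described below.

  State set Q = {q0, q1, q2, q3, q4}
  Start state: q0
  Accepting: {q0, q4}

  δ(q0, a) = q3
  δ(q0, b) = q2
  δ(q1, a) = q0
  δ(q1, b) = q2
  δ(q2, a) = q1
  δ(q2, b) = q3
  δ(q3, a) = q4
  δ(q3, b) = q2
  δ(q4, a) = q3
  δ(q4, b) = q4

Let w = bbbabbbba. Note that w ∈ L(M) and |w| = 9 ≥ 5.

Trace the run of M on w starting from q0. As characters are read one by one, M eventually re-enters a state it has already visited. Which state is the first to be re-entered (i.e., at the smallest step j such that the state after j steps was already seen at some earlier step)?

State sequence: q0 -b-> q2 -b-> q3 -b-> q2 -a-> q1 -b-> q2 -b-> q3 -b-> q2 -b-> q3 -a-> q4
First repeat at step 3: q2 was already visited.

The earliest repeat is at step j = 3: M is in q2, which it already visited at step i = 1.

q2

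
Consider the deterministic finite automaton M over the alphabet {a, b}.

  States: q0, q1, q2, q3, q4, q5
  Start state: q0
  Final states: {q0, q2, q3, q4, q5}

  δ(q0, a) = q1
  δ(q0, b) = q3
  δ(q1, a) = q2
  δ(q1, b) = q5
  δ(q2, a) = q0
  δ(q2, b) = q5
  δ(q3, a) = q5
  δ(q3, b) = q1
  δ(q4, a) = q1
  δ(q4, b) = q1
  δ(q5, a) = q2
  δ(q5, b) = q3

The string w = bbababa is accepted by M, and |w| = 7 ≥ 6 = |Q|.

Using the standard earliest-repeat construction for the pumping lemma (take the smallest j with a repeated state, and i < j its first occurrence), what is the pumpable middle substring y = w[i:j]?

ba

State sequence: q0 -b-> q3 -b-> q1 -a-> q2 -b-> q5 -a-> q2 -b-> q5 -a-> q2
First repeat at step 5: q2 was already visited.

So i = 3, j = 5, giving x = w[0:3] = bba, y = w[3:5] = ba, z = w[5:7] = ba.
Check: |xy| = 5 ≤ 6 and |y| = 2 ≥ 1. Reading y takes M from q2 back to q2, so every xyⁱz is accepted.
Since M has 6 states, any run of length ≥ 6 visits 6+1 states, so by pigeonhole some state repeats within the first 6 steps — that repeat gives the pumpable loop.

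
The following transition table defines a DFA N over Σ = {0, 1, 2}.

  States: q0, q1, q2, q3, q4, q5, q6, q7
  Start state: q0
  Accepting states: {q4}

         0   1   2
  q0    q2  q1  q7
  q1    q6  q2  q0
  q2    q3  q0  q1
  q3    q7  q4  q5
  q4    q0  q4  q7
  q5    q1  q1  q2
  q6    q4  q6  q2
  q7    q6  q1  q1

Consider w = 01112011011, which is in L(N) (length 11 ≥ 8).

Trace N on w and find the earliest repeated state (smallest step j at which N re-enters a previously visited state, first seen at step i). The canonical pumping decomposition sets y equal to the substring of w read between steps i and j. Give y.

01

Run of N on w = 0 1 1 1 2 0 1 1 0 1 1:
  step 0: q0  (start)
  step 1: q2  (read 0: q0→q2)
  step 2: q0  (read 1: q2→q0)   ← first repeat (q0 seen earlier)
  step 3: q1  (read 1: q0→q1)
  step 4: q2  (read 1: q1→q2)
  step 5: q1  (read 2: q2→q1)
  step 6: q6  (read 0: q1→q6)
  step 7: q6  (read 1: q6→q6)
  step 8: q6  (read 1: q6→q6)
  step 9: q4  (read 0: q6→q4)
  step 10: q4  (read 1: q4→q4)
  step 11: q4  (read 1: q4→q4)

So i = 0, j = 2, giving x = w[0:0] = ε, y = w[0:2] = 01, z = w[2:11] = 112011011.
Check: |xy| = 2 ≤ 8 and |y| = 2 ≥ 1. Reading y takes N from q0 back to q0, so every xyⁱz is accepted.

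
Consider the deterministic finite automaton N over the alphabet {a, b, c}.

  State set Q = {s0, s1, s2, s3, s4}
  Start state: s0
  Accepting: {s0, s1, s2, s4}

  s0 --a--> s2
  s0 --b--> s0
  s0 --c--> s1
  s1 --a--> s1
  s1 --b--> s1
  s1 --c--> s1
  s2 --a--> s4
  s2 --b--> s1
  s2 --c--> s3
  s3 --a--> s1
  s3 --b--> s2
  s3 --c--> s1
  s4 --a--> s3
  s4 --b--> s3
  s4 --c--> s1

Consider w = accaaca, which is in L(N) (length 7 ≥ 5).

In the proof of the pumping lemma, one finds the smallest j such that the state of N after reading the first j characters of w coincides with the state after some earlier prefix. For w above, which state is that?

s1

State sequence: s0 -a-> s2 -c-> s3 -c-> s1 -a-> s1 -a-> s1 -c-> s1 -a-> s1
First repeat at step 4: s1 was already visited.

The earliest repeat is at step j = 4: N is in s1, which it already visited at step i = 3.
Since N has 5 states, any run of length ≥ 5 visits 5+1 states, so by pigeonhole some state repeats within the first 5 steps — that repeat gives the pumpable loop.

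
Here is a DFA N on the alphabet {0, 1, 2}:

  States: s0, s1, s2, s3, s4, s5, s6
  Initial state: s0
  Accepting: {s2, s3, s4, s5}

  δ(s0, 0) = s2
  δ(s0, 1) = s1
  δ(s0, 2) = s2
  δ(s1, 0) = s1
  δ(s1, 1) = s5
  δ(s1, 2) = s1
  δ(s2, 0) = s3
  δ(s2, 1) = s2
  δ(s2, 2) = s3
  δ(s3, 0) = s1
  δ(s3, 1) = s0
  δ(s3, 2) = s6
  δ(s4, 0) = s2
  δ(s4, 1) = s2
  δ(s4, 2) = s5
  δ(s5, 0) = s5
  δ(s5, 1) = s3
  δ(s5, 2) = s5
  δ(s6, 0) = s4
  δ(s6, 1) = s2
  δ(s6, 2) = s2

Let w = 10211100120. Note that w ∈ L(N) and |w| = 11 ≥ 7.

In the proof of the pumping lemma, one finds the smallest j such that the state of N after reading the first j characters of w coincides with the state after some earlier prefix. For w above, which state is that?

State sequence: s0 -1-> s1 -0-> s1 -2-> s1 -1-> s5 -1-> s3 -1-> s0 -0-> s2 -0-> s3 -1-> s0 -2-> s2 -0-> s3
First repeat at step 2: s1 was already visited.

The earliest repeat is at step j = 2: N is in s1, which it already visited at step i = 1.

s1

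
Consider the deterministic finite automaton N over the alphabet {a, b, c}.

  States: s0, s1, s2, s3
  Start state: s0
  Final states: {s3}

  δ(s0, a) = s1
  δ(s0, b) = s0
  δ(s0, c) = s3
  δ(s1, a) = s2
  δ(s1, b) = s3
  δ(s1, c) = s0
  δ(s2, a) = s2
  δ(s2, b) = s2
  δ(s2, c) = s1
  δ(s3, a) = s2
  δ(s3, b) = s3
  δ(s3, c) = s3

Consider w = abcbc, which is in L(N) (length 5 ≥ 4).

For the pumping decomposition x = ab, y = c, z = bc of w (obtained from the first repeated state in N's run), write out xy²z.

abccbc

xy^2z = ab·c·c·bc = abccbc.
Reading y = c takes N from s3 back to s3, so after x·y·y the machine is still in s3, and z then leads to the accepting state s3. Hence abccbc ∈ L(N).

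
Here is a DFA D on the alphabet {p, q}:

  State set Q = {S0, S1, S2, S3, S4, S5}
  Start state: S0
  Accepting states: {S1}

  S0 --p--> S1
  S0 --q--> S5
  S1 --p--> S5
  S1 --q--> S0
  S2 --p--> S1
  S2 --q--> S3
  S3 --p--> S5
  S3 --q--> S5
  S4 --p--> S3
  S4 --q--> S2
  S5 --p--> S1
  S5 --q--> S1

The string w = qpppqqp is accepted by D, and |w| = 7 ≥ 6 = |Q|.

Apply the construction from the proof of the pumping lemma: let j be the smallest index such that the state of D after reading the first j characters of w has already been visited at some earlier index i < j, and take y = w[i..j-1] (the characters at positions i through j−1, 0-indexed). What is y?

State sequence: S0 -q-> S5 -p-> S1 -p-> S5 -p-> S1 -q-> S0 -q-> S5 -p-> S1
First repeat at step 3: S5 was already visited.

So i = 1, j = 3, giving x = w[0:1] = q, y = w[1:3] = pp, z = w[3:7] = pqqp.
Check: |xy| = 3 ≤ 6 and |y| = 2 ≥ 1. Reading y takes D from S5 back to S5, so every xyⁱz is accepted.
Pumping length from the standard proof: p = 6 (the number of states). The repeated state found above gives |xy| = j ≤ 6 and |y| = j − i ≥ 1.

pp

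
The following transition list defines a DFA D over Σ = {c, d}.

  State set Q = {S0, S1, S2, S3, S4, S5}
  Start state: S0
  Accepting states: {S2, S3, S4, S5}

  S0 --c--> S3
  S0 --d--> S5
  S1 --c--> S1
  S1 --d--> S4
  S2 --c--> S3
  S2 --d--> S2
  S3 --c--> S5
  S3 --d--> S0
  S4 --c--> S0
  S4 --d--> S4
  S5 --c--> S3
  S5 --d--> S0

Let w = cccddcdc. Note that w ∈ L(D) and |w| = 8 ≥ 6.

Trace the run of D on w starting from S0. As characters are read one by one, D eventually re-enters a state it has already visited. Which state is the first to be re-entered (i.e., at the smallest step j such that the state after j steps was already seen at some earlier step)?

S3

Run of D on w = c c c d d c d c:
  step 0: S0  (start)
  step 1: S3  (read c: S0→S3)
  step 2: S5  (read c: S3→S5)
  step 3: S3  (read c: S5→S3)   ← first repeat (S3 seen earlier)
  step 4: S0  (read d: S3→S0)
  step 5: S5  (read d: S0→S5)
  step 6: S3  (read c: S5→S3)
  step 7: S0  (read d: S3→S0)
  step 8: S3  (read c: S0→S3)

The earliest repeat is at step j = 3: D is in S3, which it already visited at step i = 1.
Since D has 6 states, any run of length ≥ 6 visits 6+1 states, so by pigeonhole some state repeats within the first 6 steps — that repeat gives the pumpable loop.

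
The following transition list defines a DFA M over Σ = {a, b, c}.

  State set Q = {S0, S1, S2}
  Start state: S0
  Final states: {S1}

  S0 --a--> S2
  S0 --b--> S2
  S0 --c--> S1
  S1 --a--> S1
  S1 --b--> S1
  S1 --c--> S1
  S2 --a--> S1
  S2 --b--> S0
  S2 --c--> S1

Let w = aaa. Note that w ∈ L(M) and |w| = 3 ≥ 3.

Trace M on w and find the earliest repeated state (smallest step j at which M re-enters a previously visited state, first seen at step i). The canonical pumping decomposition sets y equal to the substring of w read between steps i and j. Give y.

a

Run of M on w = a a a:
  step 0: S0  (start)
  step 1: S2  (read a: S0→S2)
  step 2: S1  (read a: S2→S1)
  step 3: S1  (read a: S1→S1)   ← first repeat (S1 seen earlier)

So i = 2, j = 3, giving x = w[0:2] = aa, y = w[2:3] = a, z = w[3:3] = ε.
Check: |xy| = 3 ≤ 3 and |y| = 1 ≥ 1. Reading y takes M from S1 back to S1, so every xyⁱz is accepted.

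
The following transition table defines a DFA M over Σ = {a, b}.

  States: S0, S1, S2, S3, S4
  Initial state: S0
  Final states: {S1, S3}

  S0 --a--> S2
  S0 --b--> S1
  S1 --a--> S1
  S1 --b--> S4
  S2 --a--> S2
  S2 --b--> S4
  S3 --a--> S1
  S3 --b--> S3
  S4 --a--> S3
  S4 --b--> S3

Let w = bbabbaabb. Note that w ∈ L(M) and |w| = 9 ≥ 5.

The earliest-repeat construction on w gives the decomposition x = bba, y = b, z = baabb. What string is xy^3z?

xy^3z = bba·b·b·b·baabb = bbabbbbaabb.
Reading y = b takes M from S3 back to S3, so after x·y·y·y the machine is still in S3, and z then leads to the accepting state S3. Hence bbabbbbaabb ∈ L(M).

bbabbbbaabb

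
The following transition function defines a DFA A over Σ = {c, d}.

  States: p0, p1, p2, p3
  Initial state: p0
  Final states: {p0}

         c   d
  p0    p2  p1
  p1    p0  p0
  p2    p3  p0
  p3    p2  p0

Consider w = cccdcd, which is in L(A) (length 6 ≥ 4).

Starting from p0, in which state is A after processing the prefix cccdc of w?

p2

Run of A on the first 5 characters of w = c c c d c:
  step 0: p0  (start)
  step 1: p2  (read c: p0→p2)
  step 2: p3  (read c: p2→p3)
  step 3: p2  (read c: p3→p2)
  step 4: p0  (read d: p2→p0)
  step 5: p2  (read c: p0→p2)

After reading 5 characters, A is in state p2.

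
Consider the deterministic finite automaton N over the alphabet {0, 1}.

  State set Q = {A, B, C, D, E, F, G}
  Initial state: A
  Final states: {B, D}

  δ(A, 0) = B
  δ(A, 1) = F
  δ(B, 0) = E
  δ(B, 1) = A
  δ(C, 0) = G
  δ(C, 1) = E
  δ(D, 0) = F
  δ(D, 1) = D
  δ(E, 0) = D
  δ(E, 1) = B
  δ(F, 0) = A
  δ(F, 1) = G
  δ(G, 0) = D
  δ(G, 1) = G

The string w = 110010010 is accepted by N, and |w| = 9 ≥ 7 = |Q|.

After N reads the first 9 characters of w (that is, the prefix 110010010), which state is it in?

D

State sequence: A -1-> F -1-> G -0-> D -0-> F -1-> G -0-> D -0-> F -1-> G -0-> D

After reading 9 characters, N is in state D.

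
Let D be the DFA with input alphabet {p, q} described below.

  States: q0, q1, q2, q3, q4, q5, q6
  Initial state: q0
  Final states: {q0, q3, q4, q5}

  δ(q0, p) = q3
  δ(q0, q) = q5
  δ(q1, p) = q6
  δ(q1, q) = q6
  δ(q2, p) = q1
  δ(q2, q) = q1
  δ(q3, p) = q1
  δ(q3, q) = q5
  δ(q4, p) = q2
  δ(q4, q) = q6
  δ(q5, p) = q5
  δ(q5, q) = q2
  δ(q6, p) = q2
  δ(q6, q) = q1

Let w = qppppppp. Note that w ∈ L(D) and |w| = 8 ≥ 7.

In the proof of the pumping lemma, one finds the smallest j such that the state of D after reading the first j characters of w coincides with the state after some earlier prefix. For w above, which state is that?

q5

State sequence: q0 -q-> q5 -p-> q5 -p-> q5 -p-> q5 -p-> q5 -p-> q5 -p-> q5 -p-> q5
First repeat at step 2: q5 was already visited.

The earliest repeat is at step j = 2: D is in q5, which it already visited at step i = 1.
Since D has 7 states, any run of length ≥ 7 visits 7+1 states, so by pigeonhole some state repeats within the first 7 steps — that repeat gives the pumpable loop.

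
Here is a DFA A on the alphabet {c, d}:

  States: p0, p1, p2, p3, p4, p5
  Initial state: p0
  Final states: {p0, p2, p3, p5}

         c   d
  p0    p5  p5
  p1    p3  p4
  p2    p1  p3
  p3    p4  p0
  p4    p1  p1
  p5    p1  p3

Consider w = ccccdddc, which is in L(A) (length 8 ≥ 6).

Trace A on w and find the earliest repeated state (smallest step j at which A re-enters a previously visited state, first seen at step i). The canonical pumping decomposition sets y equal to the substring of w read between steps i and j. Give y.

State sequence: p0 -c-> p5 -c-> p1 -c-> p3 -c-> p4 -d-> p1 -d-> p4 -d-> p1 -c-> p3
First repeat at step 5: p1 was already visited.

So i = 2, j = 5, giving x = w[0:2] = cc, y = w[2:5] = ccd, z = w[5:8] = ddc.
Check: |xy| = 5 ≤ 6 and |y| = 3 ≥ 1. Reading y takes A from p1 back to p1, so every xyⁱz is accepted.

ccd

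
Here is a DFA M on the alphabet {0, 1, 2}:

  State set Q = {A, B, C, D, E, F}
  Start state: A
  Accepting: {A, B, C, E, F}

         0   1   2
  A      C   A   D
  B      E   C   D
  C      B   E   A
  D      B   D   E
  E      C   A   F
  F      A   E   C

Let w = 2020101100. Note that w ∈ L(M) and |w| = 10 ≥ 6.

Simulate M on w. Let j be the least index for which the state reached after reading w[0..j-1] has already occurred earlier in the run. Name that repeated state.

D

Run of M on w = 2 0 2 0 1 0 1 1 0 0:
  step 0: A  (start)
  step 1: D  (read 2: A→D)
  step 2: B  (read 0: D→B)
  step 3: D  (read 2: B→D)   ← first repeat (D seen earlier)
  step 4: B  (read 0: D→B)
  step 5: C  (read 1: B→C)
  step 6: B  (read 0: C→B)
  step 7: C  (read 1: B→C)
  step 8: E  (read 1: C→E)
  step 9: C  (read 0: E→C)
  step 10: B  (read 0: C→B)

The earliest repeat is at step j = 3: M is in D, which it already visited at step i = 1.
The DFA has 6 states, so the proof of the pumping lemma guarantees a repeated state among the first 6+1 visited; the segment between the two visits is the pumpable y.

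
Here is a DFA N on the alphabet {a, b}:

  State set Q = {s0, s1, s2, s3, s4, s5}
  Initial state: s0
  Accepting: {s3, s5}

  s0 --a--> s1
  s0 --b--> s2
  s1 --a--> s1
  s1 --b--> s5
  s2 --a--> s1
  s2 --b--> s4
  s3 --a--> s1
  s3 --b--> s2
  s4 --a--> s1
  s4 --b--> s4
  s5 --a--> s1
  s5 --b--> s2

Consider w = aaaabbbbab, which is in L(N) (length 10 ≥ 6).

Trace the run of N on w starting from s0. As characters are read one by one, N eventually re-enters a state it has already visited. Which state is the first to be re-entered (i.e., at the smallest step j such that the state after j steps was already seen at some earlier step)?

Run of N on w = a a a a b b b b a b:
  step 0: s0  (start)
  step 1: s1  (read a: s0→s1)
  step 2: s1  (read a: s1→s1)   ← first repeat (s1 seen earlier)
  step 3: s1  (read a: s1→s1)
  step 4: s1  (read a: s1→s1)
  step 5: s5  (read b: s1→s5)
  step 6: s2  (read b: s5→s2)
  step 7: s4  (read b: s2→s4)
  step 8: s4  (read b: s4→s4)
  step 9: s1  (read a: s4→s1)
  step 10: s5  (read b: s1→s5)

The earliest repeat is at step j = 2: N is in s1, which it already visited at step i = 1.
Since N has 6 states, any run of length ≥ 6 visits 6+1 states, so by pigeonhole some state repeats within the first 6 steps — that repeat gives the pumpable loop.

s1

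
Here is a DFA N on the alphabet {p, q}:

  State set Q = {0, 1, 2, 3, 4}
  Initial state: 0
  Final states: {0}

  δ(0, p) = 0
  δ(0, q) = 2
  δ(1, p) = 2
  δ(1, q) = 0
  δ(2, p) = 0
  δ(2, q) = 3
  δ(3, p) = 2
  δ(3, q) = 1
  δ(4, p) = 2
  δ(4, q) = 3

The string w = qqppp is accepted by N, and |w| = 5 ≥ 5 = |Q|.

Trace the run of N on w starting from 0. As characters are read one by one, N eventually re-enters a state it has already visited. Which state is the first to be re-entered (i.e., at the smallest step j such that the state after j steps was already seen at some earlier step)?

State sequence: 0 -q-> 2 -q-> 3 -p-> 2 -p-> 0 -p-> 0
First repeat at step 3: 2 was already visited.

The earliest repeat is at step j = 3: N is in 2, which it already visited at step i = 1.

2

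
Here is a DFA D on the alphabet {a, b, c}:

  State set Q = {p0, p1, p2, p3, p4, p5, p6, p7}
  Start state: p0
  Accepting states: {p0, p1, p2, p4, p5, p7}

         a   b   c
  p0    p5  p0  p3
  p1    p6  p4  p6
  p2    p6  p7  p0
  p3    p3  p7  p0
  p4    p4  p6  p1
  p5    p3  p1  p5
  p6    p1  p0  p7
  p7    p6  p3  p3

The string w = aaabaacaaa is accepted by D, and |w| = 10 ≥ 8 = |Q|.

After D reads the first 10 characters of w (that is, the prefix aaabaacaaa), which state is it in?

p1

Run of D on the first 10 characters of w = a a a b a a c a a a:
  step 0: p0  (start)
  step 1: p5  (read a: p0→p5)
  step 2: p3  (read a: p5→p3)
  step 3: p3  (read a: p3→p3)
  step 4: p7  (read b: p3→p7)
  step 5: p6  (read a: p7→p6)
  step 6: p1  (read a: p6→p1)
  step 7: p6  (read c: p1→p6)
  step 8: p1  (read a: p6→p1)
  step 9: p6  (read a: p1→p6)
  step 10: p1  (read a: p6→p1)

After reading 10 characters, D is in state p1.
(This kind of state-tracing is the core of the pumping-lemma construction: with 8 states, pigeonhole forces a repeat within the first 8 steps.)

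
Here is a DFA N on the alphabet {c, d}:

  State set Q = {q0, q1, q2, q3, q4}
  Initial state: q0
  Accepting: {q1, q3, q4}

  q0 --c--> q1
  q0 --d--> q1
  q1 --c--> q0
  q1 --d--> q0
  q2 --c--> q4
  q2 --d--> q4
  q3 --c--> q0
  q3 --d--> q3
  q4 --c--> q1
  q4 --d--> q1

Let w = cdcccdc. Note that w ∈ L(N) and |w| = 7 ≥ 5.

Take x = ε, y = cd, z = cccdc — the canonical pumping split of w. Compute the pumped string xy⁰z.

xy⁰z = xz = ε·cccdc = cccdc.
Reading y = cd takes N from q0 back to q0, so after x the machine is still in q0, and z then leads to the accepting state q1. Hence cccdc ∈ L(N).

cccdc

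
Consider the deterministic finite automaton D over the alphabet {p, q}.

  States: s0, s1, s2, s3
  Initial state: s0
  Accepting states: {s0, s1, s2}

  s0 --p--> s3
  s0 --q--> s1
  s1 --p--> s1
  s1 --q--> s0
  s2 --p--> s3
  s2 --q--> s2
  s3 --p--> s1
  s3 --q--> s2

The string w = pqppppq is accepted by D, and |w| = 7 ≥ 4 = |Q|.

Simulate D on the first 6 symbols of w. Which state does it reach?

s1

State sequence: s0 -p-> s3 -q-> s2 -p-> s3 -p-> s1 -p-> s1 -p-> s1

After reading 6 characters, D is in state s1.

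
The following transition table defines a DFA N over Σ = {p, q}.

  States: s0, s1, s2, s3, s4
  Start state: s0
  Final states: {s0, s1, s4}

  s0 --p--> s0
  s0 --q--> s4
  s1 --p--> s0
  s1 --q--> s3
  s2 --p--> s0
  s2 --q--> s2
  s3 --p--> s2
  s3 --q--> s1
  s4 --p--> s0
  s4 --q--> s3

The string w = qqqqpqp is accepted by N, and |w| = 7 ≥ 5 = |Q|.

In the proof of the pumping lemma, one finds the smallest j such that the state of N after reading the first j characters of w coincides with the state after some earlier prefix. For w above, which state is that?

State sequence: s0 -q-> s4 -q-> s3 -q-> s1 -q-> s3 -p-> s2 -q-> s2 -p-> s0
First repeat at step 4: s3 was already visited.

The earliest repeat is at step j = 4: N is in s3, which it already visited at step i = 2.
With |Q| = 5, pigeonhole forces a state repeat no later than step 5; the substring read between the first and second visits to that state can be pumped.

s3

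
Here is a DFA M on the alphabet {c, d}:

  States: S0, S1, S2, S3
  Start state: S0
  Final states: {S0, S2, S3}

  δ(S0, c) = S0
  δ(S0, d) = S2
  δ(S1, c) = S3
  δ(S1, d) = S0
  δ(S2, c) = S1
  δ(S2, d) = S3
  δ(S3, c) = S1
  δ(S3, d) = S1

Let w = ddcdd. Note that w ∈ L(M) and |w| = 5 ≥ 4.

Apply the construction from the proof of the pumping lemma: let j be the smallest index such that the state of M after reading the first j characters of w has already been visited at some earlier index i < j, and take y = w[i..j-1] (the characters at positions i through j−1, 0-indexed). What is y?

Run of M on w = d d c d d:
  step 0: S0  (start)
  step 1: S2  (read d: S0→S2)
  step 2: S3  (read d: S2→S3)
  step 3: S1  (read c: S3→S1)
  step 4: S0  (read d: S1→S0)   ← first repeat (S0 seen earlier)
  step 5: S2  (read d: S0→S2)

So i = 0, j = 4, giving x = w[0:0] = ε, y = w[0:4] = ddcd, z = w[4:5] = d.
Check: |xy| = 4 ≤ 4 and |y| = 4 ≥ 1. Reading y takes M from S0 back to S0, so every xyⁱz is accepted.
Pumping length from the standard proof: p = 4 (the number of states). The repeated state found above gives |xy| = j ≤ 4 and |y| = j − i ≥ 1.

ddcd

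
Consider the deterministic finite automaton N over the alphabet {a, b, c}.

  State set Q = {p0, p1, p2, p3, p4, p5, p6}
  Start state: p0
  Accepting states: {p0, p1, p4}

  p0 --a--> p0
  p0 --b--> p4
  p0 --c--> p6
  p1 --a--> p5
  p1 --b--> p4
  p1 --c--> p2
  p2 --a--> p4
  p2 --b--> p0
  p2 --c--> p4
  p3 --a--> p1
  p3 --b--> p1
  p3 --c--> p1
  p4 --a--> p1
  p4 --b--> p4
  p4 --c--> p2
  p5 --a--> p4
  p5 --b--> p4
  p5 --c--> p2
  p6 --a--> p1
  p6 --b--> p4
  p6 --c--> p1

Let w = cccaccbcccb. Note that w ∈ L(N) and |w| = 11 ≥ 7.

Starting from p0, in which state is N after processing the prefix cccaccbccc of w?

Run of N on the first 10 characters of w = c c c a c c b c c c:
  step 0: p0  (start)
  step 1: p6  (read c: p0→p6)
  step 2: p1  (read c: p6→p1)
  step 3: p2  (read c: p1→p2)
  step 4: p4  (read a: p2→p4)
  step 5: p2  (read c: p4→p2)
  step 6: p4  (read c: p2→p4)
  step 7: p4  (read b: p4→p4)
  step 8: p2  (read c: p4→p2)
  step 9: p4  (read c: p2→p4)
  step 10: p2  (read c: p4→p2)

After reading 10 characters, N is in state p2.
(This kind of state-tracing is the core of the pumping-lemma construction: with 7 states, pigeonhole forces a repeat within the first 7 steps.)

p2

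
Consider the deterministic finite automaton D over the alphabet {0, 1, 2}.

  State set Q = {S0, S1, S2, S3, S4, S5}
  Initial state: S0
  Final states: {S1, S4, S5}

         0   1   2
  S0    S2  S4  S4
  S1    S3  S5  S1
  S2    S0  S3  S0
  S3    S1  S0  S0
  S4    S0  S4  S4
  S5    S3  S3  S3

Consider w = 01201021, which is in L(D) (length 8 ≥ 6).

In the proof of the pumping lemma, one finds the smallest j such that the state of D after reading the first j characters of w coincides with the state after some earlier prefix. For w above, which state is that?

S0

State sequence: S0 -0-> S2 -1-> S3 -2-> S0 -0-> S2 -1-> S3 -0-> S1 -2-> S1 -1-> S5
First repeat at step 3: S0 was already visited.

The earliest repeat is at step j = 3: D is in S0, which it already visited at step i = 0.
With |Q| = 6, pigeonhole forces a state repeat no later than step 6; the substring read between the first and second visits to that state can be pumped.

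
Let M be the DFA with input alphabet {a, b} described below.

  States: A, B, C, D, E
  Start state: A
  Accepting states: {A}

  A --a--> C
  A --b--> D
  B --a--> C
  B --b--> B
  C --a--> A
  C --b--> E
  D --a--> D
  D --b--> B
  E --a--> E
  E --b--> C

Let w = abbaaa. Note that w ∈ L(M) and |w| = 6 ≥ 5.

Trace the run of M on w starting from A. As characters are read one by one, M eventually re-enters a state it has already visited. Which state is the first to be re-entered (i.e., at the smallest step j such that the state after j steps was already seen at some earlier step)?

State sequence: A -a-> C -b-> E -b-> C -a-> A -a-> C -a-> A
First repeat at step 3: C was already visited.

The earliest repeat is at step j = 3: M is in C, which it already visited at step i = 1.
Pumping length from the standard proof: p = 5 (the number of states). The repeated state found above gives |xy| = j ≤ 5 and |y| = j − i ≥ 1.

C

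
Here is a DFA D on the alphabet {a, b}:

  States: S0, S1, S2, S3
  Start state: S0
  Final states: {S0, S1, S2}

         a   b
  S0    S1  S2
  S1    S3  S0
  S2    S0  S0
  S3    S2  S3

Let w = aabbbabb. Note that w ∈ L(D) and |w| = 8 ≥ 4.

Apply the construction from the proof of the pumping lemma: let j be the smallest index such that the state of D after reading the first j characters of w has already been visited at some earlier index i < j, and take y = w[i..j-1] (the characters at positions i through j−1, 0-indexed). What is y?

State sequence: S0 -a-> S1 -a-> S3 -b-> S3 -b-> S3 -b-> S3 -a-> S2 -b-> S0 -b-> S2
First repeat at step 3: S3 was already visited.

So i = 2, j = 3, giving x = w[0:2] = aa, y = w[2:3] = b, z = w[3:8] = bbabb.
Check: |xy| = 3 ≤ 4 and |y| = 1 ≥ 1. Reading y takes D from S3 back to S3, so every xyⁱz is accepted.

b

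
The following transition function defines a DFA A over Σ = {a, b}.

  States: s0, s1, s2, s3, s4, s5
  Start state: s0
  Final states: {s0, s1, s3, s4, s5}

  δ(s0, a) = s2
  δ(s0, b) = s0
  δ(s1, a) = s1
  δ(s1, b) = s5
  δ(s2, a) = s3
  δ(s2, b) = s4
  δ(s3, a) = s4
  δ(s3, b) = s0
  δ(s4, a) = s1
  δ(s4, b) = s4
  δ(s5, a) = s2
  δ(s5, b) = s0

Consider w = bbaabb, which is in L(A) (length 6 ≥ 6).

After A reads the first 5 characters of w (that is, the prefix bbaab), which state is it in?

s0

Run of A on the first 5 characters of w = b b a a b:
  step 0: s0  (start)
  step 1: s0  (read b: s0→s0)
  step 2: s0  (read b: s0→s0)
  step 3: s2  (read a: s0→s2)
  step 4: s3  (read a: s2→s3)
  step 5: s0  (read b: s3→s0)

After reading 5 characters, A is in state s0.
(This kind of state-tracing is the core of the pumping-lemma construction: with 6 states, pigeonhole forces a repeat within the first 6 steps.)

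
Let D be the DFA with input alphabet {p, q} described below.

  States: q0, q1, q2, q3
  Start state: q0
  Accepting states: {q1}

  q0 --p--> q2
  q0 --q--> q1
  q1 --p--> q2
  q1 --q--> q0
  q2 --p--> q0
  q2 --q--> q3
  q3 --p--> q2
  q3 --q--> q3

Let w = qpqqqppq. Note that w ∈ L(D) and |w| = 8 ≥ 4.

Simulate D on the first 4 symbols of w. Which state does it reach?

Run of D on the first 4 characters of w = q p q q:
  step 0: q0  (start)
  step 1: q1  (read q: q0→q1)
  step 2: q2  (read p: q1→q2)
  step 3: q3  (read q: q2→q3)
  step 4: q3  (read q: q3→q3)

After reading 4 characters, D is in state q3.

q3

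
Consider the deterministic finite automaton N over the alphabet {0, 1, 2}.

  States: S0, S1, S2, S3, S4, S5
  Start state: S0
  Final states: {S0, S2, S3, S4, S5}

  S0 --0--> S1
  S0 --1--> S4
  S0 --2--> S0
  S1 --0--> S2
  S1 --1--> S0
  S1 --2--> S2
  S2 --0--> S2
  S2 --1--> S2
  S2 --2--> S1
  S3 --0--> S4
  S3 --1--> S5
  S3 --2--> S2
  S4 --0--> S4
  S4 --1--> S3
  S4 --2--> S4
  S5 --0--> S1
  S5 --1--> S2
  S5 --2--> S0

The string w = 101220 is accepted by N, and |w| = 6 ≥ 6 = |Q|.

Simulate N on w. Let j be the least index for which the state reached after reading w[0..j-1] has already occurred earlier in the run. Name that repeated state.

Run of N on w = 1 0 1 2 2 0:
  step 0: S0  (start)
  step 1: S4  (read 1: S0→S4)
  step 2: S4  (read 0: S4→S4)   ← first repeat (S4 seen earlier)
  step 3: S3  (read 1: S4→S3)
  step 4: S2  (read 2: S3→S2)
  step 5: S1  (read 2: S2→S1)
  step 6: S2  (read 0: S1→S2)

The earliest repeat is at step j = 2: N is in S4, which it already visited at step i = 1.
With |Q| = 6, pigeonhole forces a state repeat no later than step 6; the substring read between the first and second visits to that state can be pumped.

S4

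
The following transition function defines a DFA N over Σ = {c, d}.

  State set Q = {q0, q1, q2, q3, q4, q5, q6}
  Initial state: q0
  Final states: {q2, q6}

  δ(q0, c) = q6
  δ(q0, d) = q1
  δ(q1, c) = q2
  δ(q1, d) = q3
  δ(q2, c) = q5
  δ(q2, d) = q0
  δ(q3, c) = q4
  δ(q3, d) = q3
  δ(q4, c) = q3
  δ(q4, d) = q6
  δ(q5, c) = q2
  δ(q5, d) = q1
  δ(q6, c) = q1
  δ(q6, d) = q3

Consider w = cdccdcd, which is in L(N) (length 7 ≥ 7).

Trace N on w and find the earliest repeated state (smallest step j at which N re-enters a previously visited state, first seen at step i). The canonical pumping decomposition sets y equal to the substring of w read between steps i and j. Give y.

Run of N on w = c d c c d c d:
  step 0: q0  (start)
  step 1: q6  (read c: q0→q6)
  step 2: q3  (read d: q6→q3)
  step 3: q4  (read c: q3→q4)
  step 4: q3  (read c: q4→q3)   ← first repeat (q3 seen earlier)
  step 5: q3  (read d: q3→q3)
  step 6: q4  (read c: q3→q4)
  step 7: q6  (read d: q4→q6)

So i = 2, j = 4, giving x = w[0:2] = cd, y = w[2:4] = cc, z = w[4:7] = dcd.
Check: |xy| = 4 ≤ 7 and |y| = 2 ≥ 1. Reading y takes N from q3 back to q3, so every xyⁱz is accepted.
With |Q| = 7, pigeonhole forces a state repeat no later than step 7; the substring read between the first and second visits to that state can be pumped.

cc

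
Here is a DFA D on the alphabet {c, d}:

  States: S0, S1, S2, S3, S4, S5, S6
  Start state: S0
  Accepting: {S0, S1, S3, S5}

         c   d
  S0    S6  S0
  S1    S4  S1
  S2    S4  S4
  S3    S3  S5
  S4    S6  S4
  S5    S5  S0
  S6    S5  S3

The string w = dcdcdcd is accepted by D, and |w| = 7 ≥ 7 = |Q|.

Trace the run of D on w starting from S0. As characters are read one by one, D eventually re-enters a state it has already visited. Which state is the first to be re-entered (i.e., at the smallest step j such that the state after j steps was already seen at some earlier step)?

Run of D on w = d c d c d c d:
  step 0: S0  (start)
  step 1: S0  (read d: S0→S0)   ← first repeat (S0 seen earlier)
  step 2: S6  (read c: S0→S6)
  step 3: S3  (read d: S6→S3)
  step 4: S3  (read c: S3→S3)
  step 5: S5  (read d: S3→S5)
  step 6: S5  (read c: S5→S5)
  step 7: S0  (read d: S5→S0)

The earliest repeat is at step j = 1: D is in S0, which it already visited at step i = 0.
Pumping length from the standard proof: p = 7 (the number of states). The repeated state found above gives |xy| = j ≤ 7 and |y| = j − i ≥ 1.

S0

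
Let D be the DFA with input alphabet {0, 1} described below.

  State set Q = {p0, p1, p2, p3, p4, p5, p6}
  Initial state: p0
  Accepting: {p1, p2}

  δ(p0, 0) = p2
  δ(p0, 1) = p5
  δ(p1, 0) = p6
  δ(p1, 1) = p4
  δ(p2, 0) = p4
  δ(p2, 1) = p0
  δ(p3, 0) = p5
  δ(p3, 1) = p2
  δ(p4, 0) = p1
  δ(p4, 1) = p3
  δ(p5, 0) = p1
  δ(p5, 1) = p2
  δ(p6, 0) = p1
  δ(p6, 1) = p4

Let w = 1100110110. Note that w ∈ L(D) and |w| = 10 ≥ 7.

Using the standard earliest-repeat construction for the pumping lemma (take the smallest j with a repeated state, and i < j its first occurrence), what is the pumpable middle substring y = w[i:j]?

State sequence: p0 -1-> p5 -1-> p2 -0-> p4 -0-> p1 -1-> p4 -1-> p3 -0-> p5 -1-> p2 -1-> p0 -0-> p2
First repeat at step 5: p4 was already visited.

So i = 3, j = 5, giving x = w[0:3] = 110, y = w[3:5] = 01, z = w[5:10] = 10110.
Check: |xy| = 5 ≤ 7 and |y| = 2 ≥ 1. Reading y takes D from p4 back to p4, so every xyⁱz is accepted.
Since D has 7 states, any run of length ≥ 7 visits 7+1 states, so by pigeonhole some state repeats within the first 7 steps — that repeat gives the pumpable loop.

01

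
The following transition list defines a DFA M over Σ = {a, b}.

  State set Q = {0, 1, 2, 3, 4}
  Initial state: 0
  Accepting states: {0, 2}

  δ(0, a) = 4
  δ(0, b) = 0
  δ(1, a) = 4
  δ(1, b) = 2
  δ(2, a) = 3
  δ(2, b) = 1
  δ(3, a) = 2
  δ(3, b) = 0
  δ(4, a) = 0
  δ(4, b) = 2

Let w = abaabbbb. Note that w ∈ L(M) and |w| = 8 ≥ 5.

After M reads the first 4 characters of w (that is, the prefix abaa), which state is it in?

2

Run of M on the first 4 characters of w = a b a a:
  step 0: 0  (start)
  step 1: 4  (read a: 0→4)
  step 2: 2  (read b: 4→2)
  step 3: 3  (read a: 2→3)
  step 4: 2  (read a: 3→2)

After reading 4 characters, M is in state 2.
(This kind of state-tracing is the core of the pumping-lemma construction: with 5 states, pigeonhole forces a repeat within the first 5 steps.)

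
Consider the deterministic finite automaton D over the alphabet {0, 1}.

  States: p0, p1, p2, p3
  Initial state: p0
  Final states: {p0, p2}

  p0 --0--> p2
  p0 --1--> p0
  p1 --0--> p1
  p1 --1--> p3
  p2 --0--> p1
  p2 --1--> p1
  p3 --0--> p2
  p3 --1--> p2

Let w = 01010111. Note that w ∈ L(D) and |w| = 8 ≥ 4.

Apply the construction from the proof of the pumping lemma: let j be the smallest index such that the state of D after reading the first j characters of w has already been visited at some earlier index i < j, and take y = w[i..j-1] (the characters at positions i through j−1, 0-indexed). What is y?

0

State sequence: p0 -0-> p2 -1-> p1 -0-> p1 -1-> p3 -0-> p2 -1-> p1 -1-> p3 -1-> p2
First repeat at step 3: p1 was already visited.

So i = 2, j = 3, giving x = w[0:2] = 01, y = w[2:3] = 0, z = w[3:8] = 10111.
Check: |xy| = 3 ≤ 4 and |y| = 1 ≥ 1. Reading y takes D from p1 back to p1, so every xyⁱz is accepted.
With |Q| = 4, pigeonhole forces a state repeat no later than step 4; the substring read between the first and second visits to that state can be pumped.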